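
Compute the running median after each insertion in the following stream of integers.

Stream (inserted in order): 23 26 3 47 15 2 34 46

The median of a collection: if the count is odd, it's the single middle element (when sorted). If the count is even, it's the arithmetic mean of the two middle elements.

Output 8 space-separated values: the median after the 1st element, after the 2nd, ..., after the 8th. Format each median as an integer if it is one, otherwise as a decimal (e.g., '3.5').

Step 1: insert 23 -> lo=[23] (size 1, max 23) hi=[] (size 0) -> median=23
Step 2: insert 26 -> lo=[23] (size 1, max 23) hi=[26] (size 1, min 26) -> median=24.5
Step 3: insert 3 -> lo=[3, 23] (size 2, max 23) hi=[26] (size 1, min 26) -> median=23
Step 4: insert 47 -> lo=[3, 23] (size 2, max 23) hi=[26, 47] (size 2, min 26) -> median=24.5
Step 5: insert 15 -> lo=[3, 15, 23] (size 3, max 23) hi=[26, 47] (size 2, min 26) -> median=23
Step 6: insert 2 -> lo=[2, 3, 15] (size 3, max 15) hi=[23, 26, 47] (size 3, min 23) -> median=19
Step 7: insert 34 -> lo=[2, 3, 15, 23] (size 4, max 23) hi=[26, 34, 47] (size 3, min 26) -> median=23
Step 8: insert 46 -> lo=[2, 3, 15, 23] (size 4, max 23) hi=[26, 34, 46, 47] (size 4, min 26) -> median=24.5

Answer: 23 24.5 23 24.5 23 19 23 24.5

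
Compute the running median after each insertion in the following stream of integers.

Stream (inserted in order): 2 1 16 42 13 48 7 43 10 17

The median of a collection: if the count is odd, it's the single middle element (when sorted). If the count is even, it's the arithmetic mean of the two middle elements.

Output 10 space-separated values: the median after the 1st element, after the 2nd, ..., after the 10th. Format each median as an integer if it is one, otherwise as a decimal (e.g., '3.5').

Answer: 2 1.5 2 9 13 14.5 13 14.5 13 14.5

Derivation:
Step 1: insert 2 -> lo=[2] (size 1, max 2) hi=[] (size 0) -> median=2
Step 2: insert 1 -> lo=[1] (size 1, max 1) hi=[2] (size 1, min 2) -> median=1.5
Step 3: insert 16 -> lo=[1, 2] (size 2, max 2) hi=[16] (size 1, min 16) -> median=2
Step 4: insert 42 -> lo=[1, 2] (size 2, max 2) hi=[16, 42] (size 2, min 16) -> median=9
Step 5: insert 13 -> lo=[1, 2, 13] (size 3, max 13) hi=[16, 42] (size 2, min 16) -> median=13
Step 6: insert 48 -> lo=[1, 2, 13] (size 3, max 13) hi=[16, 42, 48] (size 3, min 16) -> median=14.5
Step 7: insert 7 -> lo=[1, 2, 7, 13] (size 4, max 13) hi=[16, 42, 48] (size 3, min 16) -> median=13
Step 8: insert 43 -> lo=[1, 2, 7, 13] (size 4, max 13) hi=[16, 42, 43, 48] (size 4, min 16) -> median=14.5
Step 9: insert 10 -> lo=[1, 2, 7, 10, 13] (size 5, max 13) hi=[16, 42, 43, 48] (size 4, min 16) -> median=13
Step 10: insert 17 -> lo=[1, 2, 7, 10, 13] (size 5, max 13) hi=[16, 17, 42, 43, 48] (size 5, min 16) -> median=14.5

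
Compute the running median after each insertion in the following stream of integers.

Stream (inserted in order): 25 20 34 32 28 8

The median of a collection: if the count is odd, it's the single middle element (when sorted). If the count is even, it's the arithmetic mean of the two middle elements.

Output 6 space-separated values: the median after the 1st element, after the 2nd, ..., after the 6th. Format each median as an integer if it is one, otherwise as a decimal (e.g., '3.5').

Answer: 25 22.5 25 28.5 28 26.5

Derivation:
Step 1: insert 25 -> lo=[25] (size 1, max 25) hi=[] (size 0) -> median=25
Step 2: insert 20 -> lo=[20] (size 1, max 20) hi=[25] (size 1, min 25) -> median=22.5
Step 3: insert 34 -> lo=[20, 25] (size 2, max 25) hi=[34] (size 1, min 34) -> median=25
Step 4: insert 32 -> lo=[20, 25] (size 2, max 25) hi=[32, 34] (size 2, min 32) -> median=28.5
Step 5: insert 28 -> lo=[20, 25, 28] (size 3, max 28) hi=[32, 34] (size 2, min 32) -> median=28
Step 6: insert 8 -> lo=[8, 20, 25] (size 3, max 25) hi=[28, 32, 34] (size 3, min 28) -> median=26.5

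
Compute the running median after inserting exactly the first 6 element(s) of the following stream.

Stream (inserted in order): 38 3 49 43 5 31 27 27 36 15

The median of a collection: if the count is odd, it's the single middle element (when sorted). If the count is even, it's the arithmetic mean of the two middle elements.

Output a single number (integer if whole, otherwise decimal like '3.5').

Answer: 34.5

Derivation:
Step 1: insert 38 -> lo=[38] (size 1, max 38) hi=[] (size 0) -> median=38
Step 2: insert 3 -> lo=[3] (size 1, max 3) hi=[38] (size 1, min 38) -> median=20.5
Step 3: insert 49 -> lo=[3, 38] (size 2, max 38) hi=[49] (size 1, min 49) -> median=38
Step 4: insert 43 -> lo=[3, 38] (size 2, max 38) hi=[43, 49] (size 2, min 43) -> median=40.5
Step 5: insert 5 -> lo=[3, 5, 38] (size 3, max 38) hi=[43, 49] (size 2, min 43) -> median=38
Step 6: insert 31 -> lo=[3, 5, 31] (size 3, max 31) hi=[38, 43, 49] (size 3, min 38) -> median=34.5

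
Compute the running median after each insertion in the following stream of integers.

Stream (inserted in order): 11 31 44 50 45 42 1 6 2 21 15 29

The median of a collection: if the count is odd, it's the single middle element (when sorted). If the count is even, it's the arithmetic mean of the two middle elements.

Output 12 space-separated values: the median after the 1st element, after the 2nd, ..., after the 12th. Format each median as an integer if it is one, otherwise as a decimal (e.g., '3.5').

Step 1: insert 11 -> lo=[11] (size 1, max 11) hi=[] (size 0) -> median=11
Step 2: insert 31 -> lo=[11] (size 1, max 11) hi=[31] (size 1, min 31) -> median=21
Step 3: insert 44 -> lo=[11, 31] (size 2, max 31) hi=[44] (size 1, min 44) -> median=31
Step 4: insert 50 -> lo=[11, 31] (size 2, max 31) hi=[44, 50] (size 2, min 44) -> median=37.5
Step 5: insert 45 -> lo=[11, 31, 44] (size 3, max 44) hi=[45, 50] (size 2, min 45) -> median=44
Step 6: insert 42 -> lo=[11, 31, 42] (size 3, max 42) hi=[44, 45, 50] (size 3, min 44) -> median=43
Step 7: insert 1 -> lo=[1, 11, 31, 42] (size 4, max 42) hi=[44, 45, 50] (size 3, min 44) -> median=42
Step 8: insert 6 -> lo=[1, 6, 11, 31] (size 4, max 31) hi=[42, 44, 45, 50] (size 4, min 42) -> median=36.5
Step 9: insert 2 -> lo=[1, 2, 6, 11, 31] (size 5, max 31) hi=[42, 44, 45, 50] (size 4, min 42) -> median=31
Step 10: insert 21 -> lo=[1, 2, 6, 11, 21] (size 5, max 21) hi=[31, 42, 44, 45, 50] (size 5, min 31) -> median=26
Step 11: insert 15 -> lo=[1, 2, 6, 11, 15, 21] (size 6, max 21) hi=[31, 42, 44, 45, 50] (size 5, min 31) -> median=21
Step 12: insert 29 -> lo=[1, 2, 6, 11, 15, 21] (size 6, max 21) hi=[29, 31, 42, 44, 45, 50] (size 6, min 29) -> median=25

Answer: 11 21 31 37.5 44 43 42 36.5 31 26 21 25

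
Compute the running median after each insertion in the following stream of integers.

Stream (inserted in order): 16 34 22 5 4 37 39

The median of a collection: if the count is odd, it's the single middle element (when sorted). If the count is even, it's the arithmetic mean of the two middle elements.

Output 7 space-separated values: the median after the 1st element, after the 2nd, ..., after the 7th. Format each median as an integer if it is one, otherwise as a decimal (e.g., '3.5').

Step 1: insert 16 -> lo=[16] (size 1, max 16) hi=[] (size 0) -> median=16
Step 2: insert 34 -> lo=[16] (size 1, max 16) hi=[34] (size 1, min 34) -> median=25
Step 3: insert 22 -> lo=[16, 22] (size 2, max 22) hi=[34] (size 1, min 34) -> median=22
Step 4: insert 5 -> lo=[5, 16] (size 2, max 16) hi=[22, 34] (size 2, min 22) -> median=19
Step 5: insert 4 -> lo=[4, 5, 16] (size 3, max 16) hi=[22, 34] (size 2, min 22) -> median=16
Step 6: insert 37 -> lo=[4, 5, 16] (size 3, max 16) hi=[22, 34, 37] (size 3, min 22) -> median=19
Step 7: insert 39 -> lo=[4, 5, 16, 22] (size 4, max 22) hi=[34, 37, 39] (size 3, min 34) -> median=22

Answer: 16 25 22 19 16 19 22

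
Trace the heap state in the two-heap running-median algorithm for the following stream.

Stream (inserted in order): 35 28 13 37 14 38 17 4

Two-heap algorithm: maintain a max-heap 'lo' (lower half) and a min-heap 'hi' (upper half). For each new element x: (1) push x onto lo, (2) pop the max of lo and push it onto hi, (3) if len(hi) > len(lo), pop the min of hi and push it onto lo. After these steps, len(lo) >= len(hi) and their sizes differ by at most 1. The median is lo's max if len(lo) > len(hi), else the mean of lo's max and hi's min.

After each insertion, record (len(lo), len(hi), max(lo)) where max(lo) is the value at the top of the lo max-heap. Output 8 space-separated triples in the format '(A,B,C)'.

Answer: (1,0,35) (1,1,28) (2,1,28) (2,2,28) (3,2,28) (3,3,28) (4,3,28) (4,4,17)

Derivation:
Step 1: insert 35 -> lo=[35] hi=[] -> (len(lo)=1, len(hi)=0, max(lo)=35)
Step 2: insert 28 -> lo=[28] hi=[35] -> (len(lo)=1, len(hi)=1, max(lo)=28)
Step 3: insert 13 -> lo=[13, 28] hi=[35] -> (len(lo)=2, len(hi)=1, max(lo)=28)
Step 4: insert 37 -> lo=[13, 28] hi=[35, 37] -> (len(lo)=2, len(hi)=2, max(lo)=28)
Step 5: insert 14 -> lo=[13, 14, 28] hi=[35, 37] -> (len(lo)=3, len(hi)=2, max(lo)=28)
Step 6: insert 38 -> lo=[13, 14, 28] hi=[35, 37, 38] -> (len(lo)=3, len(hi)=3, max(lo)=28)
Step 7: insert 17 -> lo=[13, 14, 17, 28] hi=[35, 37, 38] -> (len(lo)=4, len(hi)=3, max(lo)=28)
Step 8: insert 4 -> lo=[4, 13, 14, 17] hi=[28, 35, 37, 38] -> (len(lo)=4, len(hi)=4, max(lo)=17)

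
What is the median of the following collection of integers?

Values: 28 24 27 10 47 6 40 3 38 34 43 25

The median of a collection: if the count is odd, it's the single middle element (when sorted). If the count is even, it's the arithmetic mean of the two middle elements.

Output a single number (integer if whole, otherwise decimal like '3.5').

Answer: 27.5

Derivation:
Step 1: insert 28 -> lo=[28] (size 1, max 28) hi=[] (size 0) -> median=28
Step 2: insert 24 -> lo=[24] (size 1, max 24) hi=[28] (size 1, min 28) -> median=26
Step 3: insert 27 -> lo=[24, 27] (size 2, max 27) hi=[28] (size 1, min 28) -> median=27
Step 4: insert 10 -> lo=[10, 24] (size 2, max 24) hi=[27, 28] (size 2, min 27) -> median=25.5
Step 5: insert 47 -> lo=[10, 24, 27] (size 3, max 27) hi=[28, 47] (size 2, min 28) -> median=27
Step 6: insert 6 -> lo=[6, 10, 24] (size 3, max 24) hi=[27, 28, 47] (size 3, min 27) -> median=25.5
Step 7: insert 40 -> lo=[6, 10, 24, 27] (size 4, max 27) hi=[28, 40, 47] (size 3, min 28) -> median=27
Step 8: insert 3 -> lo=[3, 6, 10, 24] (size 4, max 24) hi=[27, 28, 40, 47] (size 4, min 27) -> median=25.5
Step 9: insert 38 -> lo=[3, 6, 10, 24, 27] (size 5, max 27) hi=[28, 38, 40, 47] (size 4, min 28) -> median=27
Step 10: insert 34 -> lo=[3, 6, 10, 24, 27] (size 5, max 27) hi=[28, 34, 38, 40, 47] (size 5, min 28) -> median=27.5
Step 11: insert 43 -> lo=[3, 6, 10, 24, 27, 28] (size 6, max 28) hi=[34, 38, 40, 43, 47] (size 5, min 34) -> median=28
Step 12: insert 25 -> lo=[3, 6, 10, 24, 25, 27] (size 6, max 27) hi=[28, 34, 38, 40, 43, 47] (size 6, min 28) -> median=27.5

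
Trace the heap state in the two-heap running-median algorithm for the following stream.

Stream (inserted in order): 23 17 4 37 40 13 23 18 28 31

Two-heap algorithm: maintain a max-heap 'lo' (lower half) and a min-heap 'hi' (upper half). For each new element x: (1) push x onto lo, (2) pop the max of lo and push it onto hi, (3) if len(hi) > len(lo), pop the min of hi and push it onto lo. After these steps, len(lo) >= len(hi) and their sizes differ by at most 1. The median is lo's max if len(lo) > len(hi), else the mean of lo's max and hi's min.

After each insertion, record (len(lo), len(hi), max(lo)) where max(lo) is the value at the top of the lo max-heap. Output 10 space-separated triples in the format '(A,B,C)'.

Answer: (1,0,23) (1,1,17) (2,1,17) (2,2,17) (3,2,23) (3,3,17) (4,3,23) (4,4,18) (5,4,23) (5,5,23)

Derivation:
Step 1: insert 23 -> lo=[23] hi=[] -> (len(lo)=1, len(hi)=0, max(lo)=23)
Step 2: insert 17 -> lo=[17] hi=[23] -> (len(lo)=1, len(hi)=1, max(lo)=17)
Step 3: insert 4 -> lo=[4, 17] hi=[23] -> (len(lo)=2, len(hi)=1, max(lo)=17)
Step 4: insert 37 -> lo=[4, 17] hi=[23, 37] -> (len(lo)=2, len(hi)=2, max(lo)=17)
Step 5: insert 40 -> lo=[4, 17, 23] hi=[37, 40] -> (len(lo)=3, len(hi)=2, max(lo)=23)
Step 6: insert 13 -> lo=[4, 13, 17] hi=[23, 37, 40] -> (len(lo)=3, len(hi)=3, max(lo)=17)
Step 7: insert 23 -> lo=[4, 13, 17, 23] hi=[23, 37, 40] -> (len(lo)=4, len(hi)=3, max(lo)=23)
Step 8: insert 18 -> lo=[4, 13, 17, 18] hi=[23, 23, 37, 40] -> (len(lo)=4, len(hi)=4, max(lo)=18)
Step 9: insert 28 -> lo=[4, 13, 17, 18, 23] hi=[23, 28, 37, 40] -> (len(lo)=5, len(hi)=4, max(lo)=23)
Step 10: insert 31 -> lo=[4, 13, 17, 18, 23] hi=[23, 28, 31, 37, 40] -> (len(lo)=5, len(hi)=5, max(lo)=23)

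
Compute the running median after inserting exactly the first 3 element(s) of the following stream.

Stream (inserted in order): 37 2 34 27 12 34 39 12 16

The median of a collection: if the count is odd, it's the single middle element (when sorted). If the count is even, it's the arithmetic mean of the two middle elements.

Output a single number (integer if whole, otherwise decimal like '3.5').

Step 1: insert 37 -> lo=[37] (size 1, max 37) hi=[] (size 0) -> median=37
Step 2: insert 2 -> lo=[2] (size 1, max 2) hi=[37] (size 1, min 37) -> median=19.5
Step 3: insert 34 -> lo=[2, 34] (size 2, max 34) hi=[37] (size 1, min 37) -> median=34

Answer: 34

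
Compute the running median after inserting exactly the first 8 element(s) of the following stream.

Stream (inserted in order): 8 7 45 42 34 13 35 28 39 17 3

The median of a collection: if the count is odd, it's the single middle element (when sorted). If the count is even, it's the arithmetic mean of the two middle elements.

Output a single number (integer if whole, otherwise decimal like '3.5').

Step 1: insert 8 -> lo=[8] (size 1, max 8) hi=[] (size 0) -> median=8
Step 2: insert 7 -> lo=[7] (size 1, max 7) hi=[8] (size 1, min 8) -> median=7.5
Step 3: insert 45 -> lo=[7, 8] (size 2, max 8) hi=[45] (size 1, min 45) -> median=8
Step 4: insert 42 -> lo=[7, 8] (size 2, max 8) hi=[42, 45] (size 2, min 42) -> median=25
Step 5: insert 34 -> lo=[7, 8, 34] (size 3, max 34) hi=[42, 45] (size 2, min 42) -> median=34
Step 6: insert 13 -> lo=[7, 8, 13] (size 3, max 13) hi=[34, 42, 45] (size 3, min 34) -> median=23.5
Step 7: insert 35 -> lo=[7, 8, 13, 34] (size 4, max 34) hi=[35, 42, 45] (size 3, min 35) -> median=34
Step 8: insert 28 -> lo=[7, 8, 13, 28] (size 4, max 28) hi=[34, 35, 42, 45] (size 4, min 34) -> median=31

Answer: 31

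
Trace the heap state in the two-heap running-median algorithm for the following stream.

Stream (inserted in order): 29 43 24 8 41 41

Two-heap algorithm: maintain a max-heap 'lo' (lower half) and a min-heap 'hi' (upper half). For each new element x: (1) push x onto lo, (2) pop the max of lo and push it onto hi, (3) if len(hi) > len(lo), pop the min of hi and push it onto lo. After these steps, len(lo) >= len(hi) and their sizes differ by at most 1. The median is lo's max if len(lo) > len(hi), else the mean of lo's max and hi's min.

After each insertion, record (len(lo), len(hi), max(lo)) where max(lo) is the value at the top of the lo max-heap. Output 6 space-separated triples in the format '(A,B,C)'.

Step 1: insert 29 -> lo=[29] hi=[] -> (len(lo)=1, len(hi)=0, max(lo)=29)
Step 2: insert 43 -> lo=[29] hi=[43] -> (len(lo)=1, len(hi)=1, max(lo)=29)
Step 3: insert 24 -> lo=[24, 29] hi=[43] -> (len(lo)=2, len(hi)=1, max(lo)=29)
Step 4: insert 8 -> lo=[8, 24] hi=[29, 43] -> (len(lo)=2, len(hi)=2, max(lo)=24)
Step 5: insert 41 -> lo=[8, 24, 29] hi=[41, 43] -> (len(lo)=3, len(hi)=2, max(lo)=29)
Step 6: insert 41 -> lo=[8, 24, 29] hi=[41, 41, 43] -> (len(lo)=3, len(hi)=3, max(lo)=29)

Answer: (1,0,29) (1,1,29) (2,1,29) (2,2,24) (3,2,29) (3,3,29)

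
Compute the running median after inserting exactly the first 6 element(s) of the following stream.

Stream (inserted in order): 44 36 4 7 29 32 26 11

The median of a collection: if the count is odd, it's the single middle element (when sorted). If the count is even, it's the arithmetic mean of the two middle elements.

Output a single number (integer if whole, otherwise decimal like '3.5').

Step 1: insert 44 -> lo=[44] (size 1, max 44) hi=[] (size 0) -> median=44
Step 2: insert 36 -> lo=[36] (size 1, max 36) hi=[44] (size 1, min 44) -> median=40
Step 3: insert 4 -> lo=[4, 36] (size 2, max 36) hi=[44] (size 1, min 44) -> median=36
Step 4: insert 7 -> lo=[4, 7] (size 2, max 7) hi=[36, 44] (size 2, min 36) -> median=21.5
Step 5: insert 29 -> lo=[4, 7, 29] (size 3, max 29) hi=[36, 44] (size 2, min 36) -> median=29
Step 6: insert 32 -> lo=[4, 7, 29] (size 3, max 29) hi=[32, 36, 44] (size 3, min 32) -> median=30.5

Answer: 30.5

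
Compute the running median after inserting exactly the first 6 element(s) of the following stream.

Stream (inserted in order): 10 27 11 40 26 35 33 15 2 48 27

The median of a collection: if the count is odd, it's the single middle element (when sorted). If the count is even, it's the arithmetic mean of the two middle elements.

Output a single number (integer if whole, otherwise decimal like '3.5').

Step 1: insert 10 -> lo=[10] (size 1, max 10) hi=[] (size 0) -> median=10
Step 2: insert 27 -> lo=[10] (size 1, max 10) hi=[27] (size 1, min 27) -> median=18.5
Step 3: insert 11 -> lo=[10, 11] (size 2, max 11) hi=[27] (size 1, min 27) -> median=11
Step 4: insert 40 -> lo=[10, 11] (size 2, max 11) hi=[27, 40] (size 2, min 27) -> median=19
Step 5: insert 26 -> lo=[10, 11, 26] (size 3, max 26) hi=[27, 40] (size 2, min 27) -> median=26
Step 6: insert 35 -> lo=[10, 11, 26] (size 3, max 26) hi=[27, 35, 40] (size 3, min 27) -> median=26.5

Answer: 26.5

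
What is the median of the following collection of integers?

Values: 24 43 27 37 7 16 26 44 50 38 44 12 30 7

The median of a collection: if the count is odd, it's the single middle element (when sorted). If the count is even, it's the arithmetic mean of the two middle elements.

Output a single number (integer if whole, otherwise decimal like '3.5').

Answer: 28.5

Derivation:
Step 1: insert 24 -> lo=[24] (size 1, max 24) hi=[] (size 0) -> median=24
Step 2: insert 43 -> lo=[24] (size 1, max 24) hi=[43] (size 1, min 43) -> median=33.5
Step 3: insert 27 -> lo=[24, 27] (size 2, max 27) hi=[43] (size 1, min 43) -> median=27
Step 4: insert 37 -> lo=[24, 27] (size 2, max 27) hi=[37, 43] (size 2, min 37) -> median=32
Step 5: insert 7 -> lo=[7, 24, 27] (size 3, max 27) hi=[37, 43] (size 2, min 37) -> median=27
Step 6: insert 16 -> lo=[7, 16, 24] (size 3, max 24) hi=[27, 37, 43] (size 3, min 27) -> median=25.5
Step 7: insert 26 -> lo=[7, 16, 24, 26] (size 4, max 26) hi=[27, 37, 43] (size 3, min 27) -> median=26
Step 8: insert 44 -> lo=[7, 16, 24, 26] (size 4, max 26) hi=[27, 37, 43, 44] (size 4, min 27) -> median=26.5
Step 9: insert 50 -> lo=[7, 16, 24, 26, 27] (size 5, max 27) hi=[37, 43, 44, 50] (size 4, min 37) -> median=27
Step 10: insert 38 -> lo=[7, 16, 24, 26, 27] (size 5, max 27) hi=[37, 38, 43, 44, 50] (size 5, min 37) -> median=32
Step 11: insert 44 -> lo=[7, 16, 24, 26, 27, 37] (size 6, max 37) hi=[38, 43, 44, 44, 50] (size 5, min 38) -> median=37
Step 12: insert 12 -> lo=[7, 12, 16, 24, 26, 27] (size 6, max 27) hi=[37, 38, 43, 44, 44, 50] (size 6, min 37) -> median=32
Step 13: insert 30 -> lo=[7, 12, 16, 24, 26, 27, 30] (size 7, max 30) hi=[37, 38, 43, 44, 44, 50] (size 6, min 37) -> median=30
Step 14: insert 7 -> lo=[7, 7, 12, 16, 24, 26, 27] (size 7, max 27) hi=[30, 37, 38, 43, 44, 44, 50] (size 7, min 30) -> median=28.5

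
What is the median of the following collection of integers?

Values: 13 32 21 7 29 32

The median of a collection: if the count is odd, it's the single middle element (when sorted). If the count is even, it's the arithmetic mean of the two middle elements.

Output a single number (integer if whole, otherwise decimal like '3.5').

Step 1: insert 13 -> lo=[13] (size 1, max 13) hi=[] (size 0) -> median=13
Step 2: insert 32 -> lo=[13] (size 1, max 13) hi=[32] (size 1, min 32) -> median=22.5
Step 3: insert 21 -> lo=[13, 21] (size 2, max 21) hi=[32] (size 1, min 32) -> median=21
Step 4: insert 7 -> lo=[7, 13] (size 2, max 13) hi=[21, 32] (size 2, min 21) -> median=17
Step 5: insert 29 -> lo=[7, 13, 21] (size 3, max 21) hi=[29, 32] (size 2, min 29) -> median=21
Step 6: insert 32 -> lo=[7, 13, 21] (size 3, max 21) hi=[29, 32, 32] (size 3, min 29) -> median=25

Answer: 25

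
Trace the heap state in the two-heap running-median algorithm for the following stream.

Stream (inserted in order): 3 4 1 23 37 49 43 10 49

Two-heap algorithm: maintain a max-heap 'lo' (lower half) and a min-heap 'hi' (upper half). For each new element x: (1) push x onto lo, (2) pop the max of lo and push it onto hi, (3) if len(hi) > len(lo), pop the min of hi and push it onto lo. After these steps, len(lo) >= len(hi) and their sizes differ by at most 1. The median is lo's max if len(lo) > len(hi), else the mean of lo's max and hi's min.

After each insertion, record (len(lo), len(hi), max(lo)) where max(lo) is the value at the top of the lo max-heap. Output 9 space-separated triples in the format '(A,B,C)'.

Answer: (1,0,3) (1,1,3) (2,1,3) (2,2,3) (3,2,4) (3,3,4) (4,3,23) (4,4,10) (5,4,23)

Derivation:
Step 1: insert 3 -> lo=[3] hi=[] -> (len(lo)=1, len(hi)=0, max(lo)=3)
Step 2: insert 4 -> lo=[3] hi=[4] -> (len(lo)=1, len(hi)=1, max(lo)=3)
Step 3: insert 1 -> lo=[1, 3] hi=[4] -> (len(lo)=2, len(hi)=1, max(lo)=3)
Step 4: insert 23 -> lo=[1, 3] hi=[4, 23] -> (len(lo)=2, len(hi)=2, max(lo)=3)
Step 5: insert 37 -> lo=[1, 3, 4] hi=[23, 37] -> (len(lo)=3, len(hi)=2, max(lo)=4)
Step 6: insert 49 -> lo=[1, 3, 4] hi=[23, 37, 49] -> (len(lo)=3, len(hi)=3, max(lo)=4)
Step 7: insert 43 -> lo=[1, 3, 4, 23] hi=[37, 43, 49] -> (len(lo)=4, len(hi)=3, max(lo)=23)
Step 8: insert 10 -> lo=[1, 3, 4, 10] hi=[23, 37, 43, 49] -> (len(lo)=4, len(hi)=4, max(lo)=10)
Step 9: insert 49 -> lo=[1, 3, 4, 10, 23] hi=[37, 43, 49, 49] -> (len(lo)=5, len(hi)=4, max(lo)=23)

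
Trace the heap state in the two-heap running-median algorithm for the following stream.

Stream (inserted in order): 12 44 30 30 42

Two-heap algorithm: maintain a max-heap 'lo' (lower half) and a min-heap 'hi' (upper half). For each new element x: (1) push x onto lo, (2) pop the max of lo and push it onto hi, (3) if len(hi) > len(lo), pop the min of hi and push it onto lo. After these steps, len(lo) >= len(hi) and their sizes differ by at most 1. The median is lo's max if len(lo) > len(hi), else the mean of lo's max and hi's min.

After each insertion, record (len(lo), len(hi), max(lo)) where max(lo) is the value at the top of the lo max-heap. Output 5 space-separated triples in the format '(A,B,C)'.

Answer: (1,0,12) (1,1,12) (2,1,30) (2,2,30) (3,2,30)

Derivation:
Step 1: insert 12 -> lo=[12] hi=[] -> (len(lo)=1, len(hi)=0, max(lo)=12)
Step 2: insert 44 -> lo=[12] hi=[44] -> (len(lo)=1, len(hi)=1, max(lo)=12)
Step 3: insert 30 -> lo=[12, 30] hi=[44] -> (len(lo)=2, len(hi)=1, max(lo)=30)
Step 4: insert 30 -> lo=[12, 30] hi=[30, 44] -> (len(lo)=2, len(hi)=2, max(lo)=30)
Step 5: insert 42 -> lo=[12, 30, 30] hi=[42, 44] -> (len(lo)=3, len(hi)=2, max(lo)=30)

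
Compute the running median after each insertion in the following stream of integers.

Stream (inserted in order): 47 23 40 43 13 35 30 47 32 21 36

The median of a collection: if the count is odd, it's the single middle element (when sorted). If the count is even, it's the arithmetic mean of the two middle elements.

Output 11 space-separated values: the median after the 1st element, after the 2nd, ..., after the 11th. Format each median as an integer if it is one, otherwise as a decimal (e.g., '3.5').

Answer: 47 35 40 41.5 40 37.5 35 37.5 35 33.5 35

Derivation:
Step 1: insert 47 -> lo=[47] (size 1, max 47) hi=[] (size 0) -> median=47
Step 2: insert 23 -> lo=[23] (size 1, max 23) hi=[47] (size 1, min 47) -> median=35
Step 3: insert 40 -> lo=[23, 40] (size 2, max 40) hi=[47] (size 1, min 47) -> median=40
Step 4: insert 43 -> lo=[23, 40] (size 2, max 40) hi=[43, 47] (size 2, min 43) -> median=41.5
Step 5: insert 13 -> lo=[13, 23, 40] (size 3, max 40) hi=[43, 47] (size 2, min 43) -> median=40
Step 6: insert 35 -> lo=[13, 23, 35] (size 3, max 35) hi=[40, 43, 47] (size 3, min 40) -> median=37.5
Step 7: insert 30 -> lo=[13, 23, 30, 35] (size 4, max 35) hi=[40, 43, 47] (size 3, min 40) -> median=35
Step 8: insert 47 -> lo=[13, 23, 30, 35] (size 4, max 35) hi=[40, 43, 47, 47] (size 4, min 40) -> median=37.5
Step 9: insert 32 -> lo=[13, 23, 30, 32, 35] (size 5, max 35) hi=[40, 43, 47, 47] (size 4, min 40) -> median=35
Step 10: insert 21 -> lo=[13, 21, 23, 30, 32] (size 5, max 32) hi=[35, 40, 43, 47, 47] (size 5, min 35) -> median=33.5
Step 11: insert 36 -> lo=[13, 21, 23, 30, 32, 35] (size 6, max 35) hi=[36, 40, 43, 47, 47] (size 5, min 36) -> median=35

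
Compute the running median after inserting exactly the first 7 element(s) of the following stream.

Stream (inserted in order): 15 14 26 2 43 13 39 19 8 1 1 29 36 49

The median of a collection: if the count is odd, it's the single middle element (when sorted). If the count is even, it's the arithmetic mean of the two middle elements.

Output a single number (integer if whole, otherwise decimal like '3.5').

Step 1: insert 15 -> lo=[15] (size 1, max 15) hi=[] (size 0) -> median=15
Step 2: insert 14 -> lo=[14] (size 1, max 14) hi=[15] (size 1, min 15) -> median=14.5
Step 3: insert 26 -> lo=[14, 15] (size 2, max 15) hi=[26] (size 1, min 26) -> median=15
Step 4: insert 2 -> lo=[2, 14] (size 2, max 14) hi=[15, 26] (size 2, min 15) -> median=14.5
Step 5: insert 43 -> lo=[2, 14, 15] (size 3, max 15) hi=[26, 43] (size 2, min 26) -> median=15
Step 6: insert 13 -> lo=[2, 13, 14] (size 3, max 14) hi=[15, 26, 43] (size 3, min 15) -> median=14.5
Step 7: insert 39 -> lo=[2, 13, 14, 15] (size 4, max 15) hi=[26, 39, 43] (size 3, min 26) -> median=15

Answer: 15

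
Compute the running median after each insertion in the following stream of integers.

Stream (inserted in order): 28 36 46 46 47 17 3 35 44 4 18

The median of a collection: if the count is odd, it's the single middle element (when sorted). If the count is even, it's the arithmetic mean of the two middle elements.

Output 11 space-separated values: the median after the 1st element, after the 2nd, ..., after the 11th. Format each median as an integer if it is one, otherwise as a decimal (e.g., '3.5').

Answer: 28 32 36 41 46 41 36 35.5 36 35.5 35

Derivation:
Step 1: insert 28 -> lo=[28] (size 1, max 28) hi=[] (size 0) -> median=28
Step 2: insert 36 -> lo=[28] (size 1, max 28) hi=[36] (size 1, min 36) -> median=32
Step 3: insert 46 -> lo=[28, 36] (size 2, max 36) hi=[46] (size 1, min 46) -> median=36
Step 4: insert 46 -> lo=[28, 36] (size 2, max 36) hi=[46, 46] (size 2, min 46) -> median=41
Step 5: insert 47 -> lo=[28, 36, 46] (size 3, max 46) hi=[46, 47] (size 2, min 46) -> median=46
Step 6: insert 17 -> lo=[17, 28, 36] (size 3, max 36) hi=[46, 46, 47] (size 3, min 46) -> median=41
Step 7: insert 3 -> lo=[3, 17, 28, 36] (size 4, max 36) hi=[46, 46, 47] (size 3, min 46) -> median=36
Step 8: insert 35 -> lo=[3, 17, 28, 35] (size 4, max 35) hi=[36, 46, 46, 47] (size 4, min 36) -> median=35.5
Step 9: insert 44 -> lo=[3, 17, 28, 35, 36] (size 5, max 36) hi=[44, 46, 46, 47] (size 4, min 44) -> median=36
Step 10: insert 4 -> lo=[3, 4, 17, 28, 35] (size 5, max 35) hi=[36, 44, 46, 46, 47] (size 5, min 36) -> median=35.5
Step 11: insert 18 -> lo=[3, 4, 17, 18, 28, 35] (size 6, max 35) hi=[36, 44, 46, 46, 47] (size 5, min 36) -> median=35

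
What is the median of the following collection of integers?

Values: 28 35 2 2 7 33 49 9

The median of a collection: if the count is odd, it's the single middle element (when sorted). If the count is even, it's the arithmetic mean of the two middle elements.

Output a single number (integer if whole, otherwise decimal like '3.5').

Answer: 18.5

Derivation:
Step 1: insert 28 -> lo=[28] (size 1, max 28) hi=[] (size 0) -> median=28
Step 2: insert 35 -> lo=[28] (size 1, max 28) hi=[35] (size 1, min 35) -> median=31.5
Step 3: insert 2 -> lo=[2, 28] (size 2, max 28) hi=[35] (size 1, min 35) -> median=28
Step 4: insert 2 -> lo=[2, 2] (size 2, max 2) hi=[28, 35] (size 2, min 28) -> median=15
Step 5: insert 7 -> lo=[2, 2, 7] (size 3, max 7) hi=[28, 35] (size 2, min 28) -> median=7
Step 6: insert 33 -> lo=[2, 2, 7] (size 3, max 7) hi=[28, 33, 35] (size 3, min 28) -> median=17.5
Step 7: insert 49 -> lo=[2, 2, 7, 28] (size 4, max 28) hi=[33, 35, 49] (size 3, min 33) -> median=28
Step 8: insert 9 -> lo=[2, 2, 7, 9] (size 4, max 9) hi=[28, 33, 35, 49] (size 4, min 28) -> median=18.5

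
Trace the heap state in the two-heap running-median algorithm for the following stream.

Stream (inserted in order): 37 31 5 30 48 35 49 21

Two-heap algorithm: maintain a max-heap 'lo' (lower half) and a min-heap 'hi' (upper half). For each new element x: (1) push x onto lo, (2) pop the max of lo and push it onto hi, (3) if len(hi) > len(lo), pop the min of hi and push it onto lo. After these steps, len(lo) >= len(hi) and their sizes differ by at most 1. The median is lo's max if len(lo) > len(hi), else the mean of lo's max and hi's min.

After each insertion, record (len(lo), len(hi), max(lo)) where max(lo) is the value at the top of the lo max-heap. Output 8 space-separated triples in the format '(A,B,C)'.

Step 1: insert 37 -> lo=[37] hi=[] -> (len(lo)=1, len(hi)=0, max(lo)=37)
Step 2: insert 31 -> lo=[31] hi=[37] -> (len(lo)=1, len(hi)=1, max(lo)=31)
Step 3: insert 5 -> lo=[5, 31] hi=[37] -> (len(lo)=2, len(hi)=1, max(lo)=31)
Step 4: insert 30 -> lo=[5, 30] hi=[31, 37] -> (len(lo)=2, len(hi)=2, max(lo)=30)
Step 5: insert 48 -> lo=[5, 30, 31] hi=[37, 48] -> (len(lo)=3, len(hi)=2, max(lo)=31)
Step 6: insert 35 -> lo=[5, 30, 31] hi=[35, 37, 48] -> (len(lo)=3, len(hi)=3, max(lo)=31)
Step 7: insert 49 -> lo=[5, 30, 31, 35] hi=[37, 48, 49] -> (len(lo)=4, len(hi)=3, max(lo)=35)
Step 8: insert 21 -> lo=[5, 21, 30, 31] hi=[35, 37, 48, 49] -> (len(lo)=4, len(hi)=4, max(lo)=31)

Answer: (1,0,37) (1,1,31) (2,1,31) (2,2,30) (3,2,31) (3,3,31) (4,3,35) (4,4,31)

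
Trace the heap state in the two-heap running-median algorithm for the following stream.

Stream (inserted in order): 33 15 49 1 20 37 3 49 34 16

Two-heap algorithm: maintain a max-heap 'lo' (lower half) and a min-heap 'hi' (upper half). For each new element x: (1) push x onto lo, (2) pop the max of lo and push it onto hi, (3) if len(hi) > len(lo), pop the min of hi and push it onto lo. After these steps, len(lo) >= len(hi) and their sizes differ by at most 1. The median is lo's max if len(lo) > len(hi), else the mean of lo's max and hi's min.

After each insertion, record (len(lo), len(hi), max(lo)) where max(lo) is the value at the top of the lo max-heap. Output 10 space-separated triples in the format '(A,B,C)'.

Step 1: insert 33 -> lo=[33] hi=[] -> (len(lo)=1, len(hi)=0, max(lo)=33)
Step 2: insert 15 -> lo=[15] hi=[33] -> (len(lo)=1, len(hi)=1, max(lo)=15)
Step 3: insert 49 -> lo=[15, 33] hi=[49] -> (len(lo)=2, len(hi)=1, max(lo)=33)
Step 4: insert 1 -> lo=[1, 15] hi=[33, 49] -> (len(lo)=2, len(hi)=2, max(lo)=15)
Step 5: insert 20 -> lo=[1, 15, 20] hi=[33, 49] -> (len(lo)=3, len(hi)=2, max(lo)=20)
Step 6: insert 37 -> lo=[1, 15, 20] hi=[33, 37, 49] -> (len(lo)=3, len(hi)=3, max(lo)=20)
Step 7: insert 3 -> lo=[1, 3, 15, 20] hi=[33, 37, 49] -> (len(lo)=4, len(hi)=3, max(lo)=20)
Step 8: insert 49 -> lo=[1, 3, 15, 20] hi=[33, 37, 49, 49] -> (len(lo)=4, len(hi)=4, max(lo)=20)
Step 9: insert 34 -> lo=[1, 3, 15, 20, 33] hi=[34, 37, 49, 49] -> (len(lo)=5, len(hi)=4, max(lo)=33)
Step 10: insert 16 -> lo=[1, 3, 15, 16, 20] hi=[33, 34, 37, 49, 49] -> (len(lo)=5, len(hi)=5, max(lo)=20)

Answer: (1,0,33) (1,1,15) (2,1,33) (2,2,15) (3,2,20) (3,3,20) (4,3,20) (4,4,20) (5,4,33) (5,5,20)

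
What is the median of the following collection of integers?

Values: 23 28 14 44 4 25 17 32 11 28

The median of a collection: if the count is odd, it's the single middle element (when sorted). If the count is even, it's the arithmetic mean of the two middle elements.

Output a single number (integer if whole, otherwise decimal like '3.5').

Step 1: insert 23 -> lo=[23] (size 1, max 23) hi=[] (size 0) -> median=23
Step 2: insert 28 -> lo=[23] (size 1, max 23) hi=[28] (size 1, min 28) -> median=25.5
Step 3: insert 14 -> lo=[14, 23] (size 2, max 23) hi=[28] (size 1, min 28) -> median=23
Step 4: insert 44 -> lo=[14, 23] (size 2, max 23) hi=[28, 44] (size 2, min 28) -> median=25.5
Step 5: insert 4 -> lo=[4, 14, 23] (size 3, max 23) hi=[28, 44] (size 2, min 28) -> median=23
Step 6: insert 25 -> lo=[4, 14, 23] (size 3, max 23) hi=[25, 28, 44] (size 3, min 25) -> median=24
Step 7: insert 17 -> lo=[4, 14, 17, 23] (size 4, max 23) hi=[25, 28, 44] (size 3, min 25) -> median=23
Step 8: insert 32 -> lo=[4, 14, 17, 23] (size 4, max 23) hi=[25, 28, 32, 44] (size 4, min 25) -> median=24
Step 9: insert 11 -> lo=[4, 11, 14, 17, 23] (size 5, max 23) hi=[25, 28, 32, 44] (size 4, min 25) -> median=23
Step 10: insert 28 -> lo=[4, 11, 14, 17, 23] (size 5, max 23) hi=[25, 28, 28, 32, 44] (size 5, min 25) -> median=24

Answer: 24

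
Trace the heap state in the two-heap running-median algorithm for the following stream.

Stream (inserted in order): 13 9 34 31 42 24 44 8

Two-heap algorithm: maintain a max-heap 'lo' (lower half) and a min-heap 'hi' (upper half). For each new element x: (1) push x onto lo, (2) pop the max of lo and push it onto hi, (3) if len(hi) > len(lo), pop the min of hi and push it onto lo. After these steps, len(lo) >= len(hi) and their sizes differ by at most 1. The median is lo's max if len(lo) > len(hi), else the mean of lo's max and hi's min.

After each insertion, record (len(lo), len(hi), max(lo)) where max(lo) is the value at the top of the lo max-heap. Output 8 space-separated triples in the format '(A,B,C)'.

Step 1: insert 13 -> lo=[13] hi=[] -> (len(lo)=1, len(hi)=0, max(lo)=13)
Step 2: insert 9 -> lo=[9] hi=[13] -> (len(lo)=1, len(hi)=1, max(lo)=9)
Step 3: insert 34 -> lo=[9, 13] hi=[34] -> (len(lo)=2, len(hi)=1, max(lo)=13)
Step 4: insert 31 -> lo=[9, 13] hi=[31, 34] -> (len(lo)=2, len(hi)=2, max(lo)=13)
Step 5: insert 42 -> lo=[9, 13, 31] hi=[34, 42] -> (len(lo)=3, len(hi)=2, max(lo)=31)
Step 6: insert 24 -> lo=[9, 13, 24] hi=[31, 34, 42] -> (len(lo)=3, len(hi)=3, max(lo)=24)
Step 7: insert 44 -> lo=[9, 13, 24, 31] hi=[34, 42, 44] -> (len(lo)=4, len(hi)=3, max(lo)=31)
Step 8: insert 8 -> lo=[8, 9, 13, 24] hi=[31, 34, 42, 44] -> (len(lo)=4, len(hi)=4, max(lo)=24)

Answer: (1,0,13) (1,1,9) (2,1,13) (2,2,13) (3,2,31) (3,3,24) (4,3,31) (4,4,24)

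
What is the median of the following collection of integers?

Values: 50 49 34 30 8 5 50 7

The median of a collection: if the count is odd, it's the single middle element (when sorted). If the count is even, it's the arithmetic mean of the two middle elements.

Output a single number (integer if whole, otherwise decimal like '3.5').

Step 1: insert 50 -> lo=[50] (size 1, max 50) hi=[] (size 0) -> median=50
Step 2: insert 49 -> lo=[49] (size 1, max 49) hi=[50] (size 1, min 50) -> median=49.5
Step 3: insert 34 -> lo=[34, 49] (size 2, max 49) hi=[50] (size 1, min 50) -> median=49
Step 4: insert 30 -> lo=[30, 34] (size 2, max 34) hi=[49, 50] (size 2, min 49) -> median=41.5
Step 5: insert 8 -> lo=[8, 30, 34] (size 3, max 34) hi=[49, 50] (size 2, min 49) -> median=34
Step 6: insert 5 -> lo=[5, 8, 30] (size 3, max 30) hi=[34, 49, 50] (size 3, min 34) -> median=32
Step 7: insert 50 -> lo=[5, 8, 30, 34] (size 4, max 34) hi=[49, 50, 50] (size 3, min 49) -> median=34
Step 8: insert 7 -> lo=[5, 7, 8, 30] (size 4, max 30) hi=[34, 49, 50, 50] (size 4, min 34) -> median=32

Answer: 32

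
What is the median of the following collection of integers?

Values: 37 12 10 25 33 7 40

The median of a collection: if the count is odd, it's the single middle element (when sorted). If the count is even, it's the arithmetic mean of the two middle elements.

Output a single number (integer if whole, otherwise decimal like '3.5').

Step 1: insert 37 -> lo=[37] (size 1, max 37) hi=[] (size 0) -> median=37
Step 2: insert 12 -> lo=[12] (size 1, max 12) hi=[37] (size 1, min 37) -> median=24.5
Step 3: insert 10 -> lo=[10, 12] (size 2, max 12) hi=[37] (size 1, min 37) -> median=12
Step 4: insert 25 -> lo=[10, 12] (size 2, max 12) hi=[25, 37] (size 2, min 25) -> median=18.5
Step 5: insert 33 -> lo=[10, 12, 25] (size 3, max 25) hi=[33, 37] (size 2, min 33) -> median=25
Step 6: insert 7 -> lo=[7, 10, 12] (size 3, max 12) hi=[25, 33, 37] (size 3, min 25) -> median=18.5
Step 7: insert 40 -> lo=[7, 10, 12, 25] (size 4, max 25) hi=[33, 37, 40] (size 3, min 33) -> median=25

Answer: 25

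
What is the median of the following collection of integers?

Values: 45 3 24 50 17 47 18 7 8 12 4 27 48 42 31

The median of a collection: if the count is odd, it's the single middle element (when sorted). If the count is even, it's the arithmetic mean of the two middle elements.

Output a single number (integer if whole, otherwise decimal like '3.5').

Step 1: insert 45 -> lo=[45] (size 1, max 45) hi=[] (size 0) -> median=45
Step 2: insert 3 -> lo=[3] (size 1, max 3) hi=[45] (size 1, min 45) -> median=24
Step 3: insert 24 -> lo=[3, 24] (size 2, max 24) hi=[45] (size 1, min 45) -> median=24
Step 4: insert 50 -> lo=[3, 24] (size 2, max 24) hi=[45, 50] (size 2, min 45) -> median=34.5
Step 5: insert 17 -> lo=[3, 17, 24] (size 3, max 24) hi=[45, 50] (size 2, min 45) -> median=24
Step 6: insert 47 -> lo=[3, 17, 24] (size 3, max 24) hi=[45, 47, 50] (size 3, min 45) -> median=34.5
Step 7: insert 18 -> lo=[3, 17, 18, 24] (size 4, max 24) hi=[45, 47, 50] (size 3, min 45) -> median=24
Step 8: insert 7 -> lo=[3, 7, 17, 18] (size 4, max 18) hi=[24, 45, 47, 50] (size 4, min 24) -> median=21
Step 9: insert 8 -> lo=[3, 7, 8, 17, 18] (size 5, max 18) hi=[24, 45, 47, 50] (size 4, min 24) -> median=18
Step 10: insert 12 -> lo=[3, 7, 8, 12, 17] (size 5, max 17) hi=[18, 24, 45, 47, 50] (size 5, min 18) -> median=17.5
Step 11: insert 4 -> lo=[3, 4, 7, 8, 12, 17] (size 6, max 17) hi=[18, 24, 45, 47, 50] (size 5, min 18) -> median=17
Step 12: insert 27 -> lo=[3, 4, 7, 8, 12, 17] (size 6, max 17) hi=[18, 24, 27, 45, 47, 50] (size 6, min 18) -> median=17.5
Step 13: insert 48 -> lo=[3, 4, 7, 8, 12, 17, 18] (size 7, max 18) hi=[24, 27, 45, 47, 48, 50] (size 6, min 24) -> median=18
Step 14: insert 42 -> lo=[3, 4, 7, 8, 12, 17, 18] (size 7, max 18) hi=[24, 27, 42, 45, 47, 48, 50] (size 7, min 24) -> median=21
Step 15: insert 31 -> lo=[3, 4, 7, 8, 12, 17, 18, 24] (size 8, max 24) hi=[27, 31, 42, 45, 47, 48, 50] (size 7, min 27) -> median=24

Answer: 24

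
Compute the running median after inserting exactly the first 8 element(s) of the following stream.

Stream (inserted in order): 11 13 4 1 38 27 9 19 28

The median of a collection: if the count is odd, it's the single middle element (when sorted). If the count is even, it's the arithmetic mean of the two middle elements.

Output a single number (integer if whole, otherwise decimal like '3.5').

Answer: 12

Derivation:
Step 1: insert 11 -> lo=[11] (size 1, max 11) hi=[] (size 0) -> median=11
Step 2: insert 13 -> lo=[11] (size 1, max 11) hi=[13] (size 1, min 13) -> median=12
Step 3: insert 4 -> lo=[4, 11] (size 2, max 11) hi=[13] (size 1, min 13) -> median=11
Step 4: insert 1 -> lo=[1, 4] (size 2, max 4) hi=[11, 13] (size 2, min 11) -> median=7.5
Step 5: insert 38 -> lo=[1, 4, 11] (size 3, max 11) hi=[13, 38] (size 2, min 13) -> median=11
Step 6: insert 27 -> lo=[1, 4, 11] (size 3, max 11) hi=[13, 27, 38] (size 3, min 13) -> median=12
Step 7: insert 9 -> lo=[1, 4, 9, 11] (size 4, max 11) hi=[13, 27, 38] (size 3, min 13) -> median=11
Step 8: insert 19 -> lo=[1, 4, 9, 11] (size 4, max 11) hi=[13, 19, 27, 38] (size 4, min 13) -> median=12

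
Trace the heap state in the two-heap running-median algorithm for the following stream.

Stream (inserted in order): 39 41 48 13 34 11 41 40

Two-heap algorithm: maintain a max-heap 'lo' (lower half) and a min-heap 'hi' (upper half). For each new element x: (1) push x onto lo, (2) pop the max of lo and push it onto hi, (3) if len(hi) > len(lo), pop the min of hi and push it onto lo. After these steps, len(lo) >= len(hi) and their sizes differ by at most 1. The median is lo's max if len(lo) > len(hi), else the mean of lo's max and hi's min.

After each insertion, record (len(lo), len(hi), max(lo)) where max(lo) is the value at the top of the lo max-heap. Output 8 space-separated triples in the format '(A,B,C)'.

Step 1: insert 39 -> lo=[39] hi=[] -> (len(lo)=1, len(hi)=0, max(lo)=39)
Step 2: insert 41 -> lo=[39] hi=[41] -> (len(lo)=1, len(hi)=1, max(lo)=39)
Step 3: insert 48 -> lo=[39, 41] hi=[48] -> (len(lo)=2, len(hi)=1, max(lo)=41)
Step 4: insert 13 -> lo=[13, 39] hi=[41, 48] -> (len(lo)=2, len(hi)=2, max(lo)=39)
Step 5: insert 34 -> lo=[13, 34, 39] hi=[41, 48] -> (len(lo)=3, len(hi)=2, max(lo)=39)
Step 6: insert 11 -> lo=[11, 13, 34] hi=[39, 41, 48] -> (len(lo)=3, len(hi)=3, max(lo)=34)
Step 7: insert 41 -> lo=[11, 13, 34, 39] hi=[41, 41, 48] -> (len(lo)=4, len(hi)=3, max(lo)=39)
Step 8: insert 40 -> lo=[11, 13, 34, 39] hi=[40, 41, 41, 48] -> (len(lo)=4, len(hi)=4, max(lo)=39)

Answer: (1,0,39) (1,1,39) (2,1,41) (2,2,39) (3,2,39) (3,3,34) (4,3,39) (4,4,39)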